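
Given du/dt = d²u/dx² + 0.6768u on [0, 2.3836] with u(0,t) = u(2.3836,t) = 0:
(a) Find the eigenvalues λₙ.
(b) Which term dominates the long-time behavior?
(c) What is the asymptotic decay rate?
Eigenvalues: λₙ = n²π²/2.3836² - 0.6768.
First three modes:
  n=1: λ₁ = π²/2.3836² - 0.6768 ≈ 1.06
  n=2: λ₂ = 4π²/2.3836² - 0.6768 ≈ 6.272
  n=3: λ₃ = 9π²/2.3836² - 0.6768 ≈ 14.957
Since π²/2.3836² ≈ 1.737 > 0.6768, all λₙ > 0.
The n=1 mode decays slowest → dominates as t → ∞.
Asymptotic: u ~ c₁ sin(πx/2.3836) e^{-λ₁t} with decay rate λ₁ ≈ 1.06.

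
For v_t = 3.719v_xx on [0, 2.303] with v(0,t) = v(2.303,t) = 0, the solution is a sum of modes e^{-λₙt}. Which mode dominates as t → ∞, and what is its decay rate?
Eigenvalues: λₙ = 3.719n²π²/2.303².
First three modes:
  n=1: λ₁ = 3.719π²/2.303² ≈ 6.921
  n=2: λ₂ = 14.876π²/2.303² ≈ 27.682 (4× faster decay)
  n=3: λ₃ = 33.471π²/2.303² ≈ 62.285 (9× faster decay)
As t → ∞, higher modes decay exponentially faster. The n=1 mode dominates: v ~ c₁ sin(πx/2.303) e^{-λ₁t}.
Decay rate: λ₁ = 3.719π²/2.303² ≈ 6.921.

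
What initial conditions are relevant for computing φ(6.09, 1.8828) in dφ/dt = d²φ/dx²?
The entire real line. The heat equation has infinite propagation speed: any initial disturbance instantly affects all points (though exponentially small far away).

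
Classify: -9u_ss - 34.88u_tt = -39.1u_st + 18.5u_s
Rewriting in standard form: -9u_ss + 39.1u_st - 34.88u_tt - 18.5u_s = 0. Hyperbolic (discriminant = 273.13).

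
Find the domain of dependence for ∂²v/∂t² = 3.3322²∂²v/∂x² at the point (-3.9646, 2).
Domain of dependence: [-10.629, 2.6998]. Signals travel at speed 3.3322, so data within |x - -3.9646| ≤ 3.3322·2 = 6.6644 can reach the point.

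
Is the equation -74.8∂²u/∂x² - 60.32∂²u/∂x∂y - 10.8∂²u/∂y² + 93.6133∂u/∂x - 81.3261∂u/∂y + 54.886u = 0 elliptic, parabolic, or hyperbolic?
Computing B² - 4AC with A = -74.8, B = -60.32, C = -10.8: discriminant = 407.1424 (positive). Answer: hyperbolic.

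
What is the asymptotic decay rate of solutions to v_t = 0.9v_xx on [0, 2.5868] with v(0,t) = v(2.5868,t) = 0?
Eigenvalues: λₙ = 0.9n²π²/2.5868².
First three modes:
  n=1: λ₁ = 0.9π²/2.5868² ≈ 1.327
  n=2: λ₂ = 3.6π²/2.5868² ≈ 5.31 (4× faster decay)
  n=3: λ₃ = 8.1π²/2.5868² ≈ 11.947 (9× faster decay)
As t → ∞, higher modes decay exponentially faster. The n=1 mode dominates: v ~ c₁ sin(πx/2.5868) e^{-λ₁t}.
Decay rate: λ₁ = 0.9π²/2.5868² ≈ 1.327.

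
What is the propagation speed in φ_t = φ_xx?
Infinite. The heat equation is parabolic, not hyperbolic, so disturbances propagate instantly.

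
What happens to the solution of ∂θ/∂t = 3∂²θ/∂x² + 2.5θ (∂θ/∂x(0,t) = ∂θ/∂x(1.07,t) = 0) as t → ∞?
θ grows unboundedly. With Neumann BCs the constant mode has diffusion eigenvalue 0, so any r > 0 makes it grow like e^(2.5t); solution grows exponentially.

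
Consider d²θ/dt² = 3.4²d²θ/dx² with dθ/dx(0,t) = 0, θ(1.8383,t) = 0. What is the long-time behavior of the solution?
As t → ∞, θ oscillates (no decay). Energy is conserved; the solution oscillates indefinitely as standing waves.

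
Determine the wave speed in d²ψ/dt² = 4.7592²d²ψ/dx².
Speed = 4.7592. Information travels along characteristics x = x₀ ± 4.7592t.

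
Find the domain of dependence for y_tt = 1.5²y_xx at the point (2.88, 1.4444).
Domain of dependence: [0.7134, 5.0466]. Signals travel at speed 1.5, so data within |x - 2.88| ≤ 1.5·1.4444 = 2.1666 can reach the point.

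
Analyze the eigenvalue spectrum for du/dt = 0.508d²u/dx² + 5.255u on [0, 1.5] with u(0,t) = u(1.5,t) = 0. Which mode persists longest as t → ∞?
Eigenvalues: λₙ = 0.508n²π²/1.5² - 5.255.
First three modes:
  n=1: λ₁ = 0.508π²/1.5² - 5.255 ≈ -3.027
  n=2: λ₂ = 2.032π²/1.5² - 5.255 ≈ 3.658
  n=3: λ₃ = 4.572π²/1.5² - 5.255 ≈ 14.8
Since 0.508π²/1.5² ≈ 2.228 < 5.255, λ₁ < 0.
The n=1 mode grows fastest (−λₙ is largest for n=1) → dominates.
Asymptotic: u ~ c₁ sin(πx/1.5) e^{3.027t} (exponential growth at rate −λ₁ ≈ 3.027).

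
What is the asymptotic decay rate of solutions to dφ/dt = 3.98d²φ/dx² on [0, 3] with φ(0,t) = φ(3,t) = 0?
Eigenvalues: λₙ = 3.98n²π²/3².
First three modes:
  n=1: λ₁ = 3.98π²/3² ≈ 4.365
  n=2: λ₂ = 15.92π²/3² ≈ 17.458 (4× faster decay)
  n=3: λ₃ = 35.82π²/3² ≈ 39.281 (9× faster decay)
As t → ∞, higher modes decay exponentially faster. The n=1 mode dominates: φ ~ c₁ sin(πx/3) e^{-λ₁t}.
Decay rate: λ₁ = 3.98π²/3² ≈ 4.365.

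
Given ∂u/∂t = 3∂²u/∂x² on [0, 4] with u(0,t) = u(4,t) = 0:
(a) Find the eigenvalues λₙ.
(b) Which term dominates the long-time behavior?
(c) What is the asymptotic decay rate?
Eigenvalues: λₙ = 3n²π²/4².
First three modes:
  n=1: λ₁ = 3π²/4² ≈ 1.851
  n=2: λ₂ = 12π²/4² ≈ 7.402 (4× faster decay)
  n=3: λ₃ = 27π²/4² ≈ 16.655 (9× faster decay)
As t → ∞, higher modes decay exponentially faster. The n=1 mode dominates: u ~ c₁ sin(πx/4) e^{-λ₁t}.
Decay rate: λ₁ = 3π²/4² ≈ 1.851.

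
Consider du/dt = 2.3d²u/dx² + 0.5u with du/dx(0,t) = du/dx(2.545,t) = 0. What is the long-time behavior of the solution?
As t → ∞, u grows unboundedly. With Neumann BCs the constant mode has diffusion eigenvalue 0, so any r > 0 makes it grow like e^(0.5t); solution grows exponentially.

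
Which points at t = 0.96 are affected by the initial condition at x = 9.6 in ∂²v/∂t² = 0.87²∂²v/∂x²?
Domain of influence: [8.7648, 10.4352]. Data at x = 9.6 spreads outward at speed 0.87.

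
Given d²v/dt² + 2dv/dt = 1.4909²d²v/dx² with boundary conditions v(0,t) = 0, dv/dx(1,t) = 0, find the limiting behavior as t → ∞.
v → 0. Damping (γ=2) dissipates energy; oscillations decay exponentially.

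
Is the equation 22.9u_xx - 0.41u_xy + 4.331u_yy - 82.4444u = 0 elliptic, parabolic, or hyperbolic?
Computing B² - 4AC with A = 22.9, B = -0.41, C = 4.331: discriminant = -396.5515 (negative). Answer: elliptic.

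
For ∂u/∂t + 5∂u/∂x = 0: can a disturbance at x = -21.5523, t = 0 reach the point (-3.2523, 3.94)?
No. Only data at x = -22.9523 affects (-3.2523, 3.94). Advection has one-way propagation along characteristics.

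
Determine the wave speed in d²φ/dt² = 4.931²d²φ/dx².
Speed = 4.931. Information travels along characteristics x = x₀ ± 4.931t.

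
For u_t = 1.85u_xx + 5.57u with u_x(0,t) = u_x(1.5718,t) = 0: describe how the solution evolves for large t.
u grows unboundedly. With Neumann BCs the constant mode has diffusion eigenvalue 0, so any r > 0 makes it grow like e^(5.57t); solution grows exponentially.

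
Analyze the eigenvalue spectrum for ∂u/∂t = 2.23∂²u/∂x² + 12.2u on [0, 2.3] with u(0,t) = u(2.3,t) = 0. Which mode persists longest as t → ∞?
Eigenvalues: λₙ = 2.23n²π²/2.3² - 12.2.
First three modes:
  n=1: λ₁ = 2.23π²/2.3² - 12.2 ≈ -8.039
  n=2: λ₂ = 8.92π²/2.3² - 12.2 ≈ 4.442
  n=3: λ₃ = 20.07π²/2.3² - 12.2 ≈ 25.245
Since 2.23π²/2.3² ≈ 4.161 < 12.2, λ₁ < 0.
The n=1 mode grows fastest (−λₙ is largest for n=1) → dominates.
Asymptotic: u ~ c₁ sin(πx/2.3) e^{8.039t} (exponential growth at rate −λ₁ ≈ 8.039).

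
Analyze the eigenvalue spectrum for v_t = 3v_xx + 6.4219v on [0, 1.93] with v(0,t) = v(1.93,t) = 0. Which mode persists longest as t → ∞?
Eigenvalues: λₙ = 3n²π²/1.93² - 6.4219.
First three modes:
  n=1: λ₁ = 3π²/1.93² - 6.4219 ≈ 1.527
  n=2: λ₂ = 12π²/1.93² - 6.4219 ≈ 25.374
  n=3: λ₃ = 27π²/1.93² - 6.4219 ≈ 65.118
Since 3π²/1.93² ≈ 7.949 > 6.4219, all λₙ > 0.
The n=1 mode decays slowest → dominates as t → ∞.
Asymptotic: v ~ c₁ sin(πx/1.93) e^{-λ₁t} with decay rate λ₁ ≈ 1.527.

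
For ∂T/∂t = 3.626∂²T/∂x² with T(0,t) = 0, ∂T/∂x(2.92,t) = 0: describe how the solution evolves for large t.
T → 0. Heat escapes through the Dirichlet boundary.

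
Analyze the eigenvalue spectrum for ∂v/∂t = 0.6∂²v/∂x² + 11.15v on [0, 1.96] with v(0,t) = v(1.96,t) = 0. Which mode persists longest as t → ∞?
Eigenvalues: λₙ = 0.6n²π²/1.96² - 11.15.
First three modes:
  n=1: λ₁ = 0.6π²/1.96² - 11.15 ≈ -9.609
  n=2: λ₂ = 2.4π²/1.96² - 11.15 ≈ -4.984
  n=3: λ₃ = 5.4π²/1.96² - 11.15 ≈ 2.723
Since 0.6π²/1.96² ≈ 1.541 < 11.15, λ₁ < 0.
The n=1 mode grows fastest (−λₙ is largest for n=1) → dominates.
Asymptotic: v ~ c₁ sin(πx/1.96) e^{9.609t} (exponential growth at rate −λ₁ ≈ 9.609).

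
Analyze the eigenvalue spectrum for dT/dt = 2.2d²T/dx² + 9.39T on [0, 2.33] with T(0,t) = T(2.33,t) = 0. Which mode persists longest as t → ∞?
Eigenvalues: λₙ = 2.2n²π²/2.33² - 9.39.
First three modes:
  n=1: λ₁ = 2.2π²/2.33² - 9.39 ≈ -5.39
  n=2: λ₂ = 8.8π²/2.33² - 9.39 ≈ 6.608
  n=3: λ₃ = 19.8π²/2.33² - 9.39 ≈ 26.606
Since 2.2π²/2.33² ≈ 4 < 9.39, λ₁ < 0.
The n=1 mode grows fastest (−λₙ is largest for n=1) → dominates.
Asymptotic: T ~ c₁ sin(πx/2.33) e^{5.39t} (exponential growth at rate −λ₁ ≈ 5.39).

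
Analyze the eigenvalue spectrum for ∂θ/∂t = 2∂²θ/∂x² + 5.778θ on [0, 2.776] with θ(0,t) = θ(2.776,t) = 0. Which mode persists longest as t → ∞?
Eigenvalues: λₙ = 2n²π²/2.776² - 5.778.
First three modes:
  n=1: λ₁ = 2π²/2.776² - 5.778 ≈ -3.217
  n=2: λ₂ = 8π²/2.776² - 5.778 ≈ 4.468
  n=3: λ₃ = 18π²/2.776² - 5.778 ≈ 17.275
Since 2π²/2.776² ≈ 2.561 < 5.778, λ₁ < 0.
The n=1 mode grows fastest (−λₙ is largest for n=1) → dominates.
Asymptotic: θ ~ c₁ sin(πx/2.776) e^{3.217t} (exponential growth at rate −λ₁ ≈ 3.217).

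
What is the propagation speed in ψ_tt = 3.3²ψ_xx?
Speed = 3.3. Information travels along characteristics x = x₀ ± 3.3t.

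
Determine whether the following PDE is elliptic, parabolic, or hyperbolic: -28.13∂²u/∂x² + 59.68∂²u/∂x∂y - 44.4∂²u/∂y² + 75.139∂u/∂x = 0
Coefficients: A = -28.13, B = 59.68, C = -44.4. B² - 4AC = -1434.1856, which is negative, so the equation is elliptic.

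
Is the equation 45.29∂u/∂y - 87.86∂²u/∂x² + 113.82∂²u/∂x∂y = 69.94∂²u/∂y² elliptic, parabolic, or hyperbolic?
Rewriting in standard form: -87.86∂²u/∂x² + 113.82∂²u/∂x∂y - 69.94∂²u/∂y² + 45.29∂u/∂y = 0. Computing B² - 4AC with A = -87.86, B = 113.82, C = -69.94: discriminant = -11624.7212 (negative). Answer: elliptic.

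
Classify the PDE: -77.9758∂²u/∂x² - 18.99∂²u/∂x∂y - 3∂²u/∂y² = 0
A = -77.9758, B = -18.99, C = -3. Discriminant B² - 4AC = -575.0895. Since -575.0895 < 0, elliptic.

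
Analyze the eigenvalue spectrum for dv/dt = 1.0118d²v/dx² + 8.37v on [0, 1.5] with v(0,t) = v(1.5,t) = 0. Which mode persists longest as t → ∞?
Eigenvalues: λₙ = 1.0118n²π²/1.5² - 8.37.
First three modes:
  n=1: λ₁ = 1.0118π²/1.5² - 8.37 ≈ -3.932
  n=2: λ₂ = 4.0472π²/1.5² - 8.37 ≈ 9.383
  n=3: λ₃ = 9.1062π²/1.5² - 8.37 ≈ 31.574
Since 1.0118π²/1.5² ≈ 4.438 < 8.37, λ₁ < 0.
The n=1 mode grows fastest (−λₙ is largest for n=1) → dominates.
Asymptotic: v ~ c₁ sin(πx/1.5) e^{3.932t} (exponential growth at rate −λ₁ ≈ 3.932).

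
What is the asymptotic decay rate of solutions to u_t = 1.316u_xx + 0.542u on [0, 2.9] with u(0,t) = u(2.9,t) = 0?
Eigenvalues: λₙ = 1.316n²π²/2.9² - 0.542.
First three modes:
  n=1: λ₁ = 1.316π²/2.9² - 0.542 ≈ 1.002
  n=2: λ₂ = 5.264π²/2.9² - 0.542 ≈ 5.636
  n=3: λ₃ = 11.844π²/2.9² - 0.542 ≈ 13.358
Since 1.316π²/2.9² ≈ 1.544 > 0.542, all λₙ > 0.
The n=1 mode decays slowest → dominates as t → ∞.
Asymptotic: u ~ c₁ sin(πx/2.9) e^{-λ₁t} with decay rate λ₁ ≈ 1.002.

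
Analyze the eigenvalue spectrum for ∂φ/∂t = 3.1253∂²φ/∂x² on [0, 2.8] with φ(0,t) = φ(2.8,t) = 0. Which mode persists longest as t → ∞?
Eigenvalues: λₙ = 3.1253n²π²/2.8².
First three modes:
  n=1: λ₁ = 3.1253π²/2.8² ≈ 3.934
  n=2: λ₂ = 12.5012π²/2.8² ≈ 15.737 (4× faster decay)
  n=3: λ₃ = 28.1277π²/2.8² ≈ 35.409 (9× faster decay)
As t → ∞, higher modes decay exponentially faster. The n=1 mode dominates: φ ~ c₁ sin(πx/2.8) e^{-λ₁t}.
Decay rate: λ₁ = 3.1253π²/2.8² ≈ 3.934.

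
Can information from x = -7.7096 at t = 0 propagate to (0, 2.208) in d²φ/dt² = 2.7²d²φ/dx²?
No. The domain of dependence is [-5.9616, 5.9616], and -7.7096 is outside this interval.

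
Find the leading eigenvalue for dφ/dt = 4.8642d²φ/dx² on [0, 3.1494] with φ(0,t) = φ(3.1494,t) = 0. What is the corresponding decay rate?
Eigenvalues: λₙ = 4.8642n²π²/3.1494².
First three modes:
  n=1: λ₁ = 4.8642π²/3.1494² ≈ 4.84
  n=2: λ₂ = 19.4568π²/3.1494² ≈ 19.36 (4× faster decay)
  n=3: λ₃ = 43.7778π²/3.1494² ≈ 43.561 (9× faster decay)
As t → ∞, higher modes decay exponentially faster. The n=1 mode dominates: φ ~ c₁ sin(πx/3.1494) e^{-λ₁t}.
Decay rate: λ₁ = 4.8642π²/3.1494² ≈ 4.84.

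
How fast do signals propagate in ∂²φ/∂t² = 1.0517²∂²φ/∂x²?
Speed = 1.0517. Information travels along characteristics x = x₀ ± 1.0517t.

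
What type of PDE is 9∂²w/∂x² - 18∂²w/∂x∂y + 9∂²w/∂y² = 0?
With A = 9, B = -18, C = 9, the discriminant is 0. This is a parabolic PDE.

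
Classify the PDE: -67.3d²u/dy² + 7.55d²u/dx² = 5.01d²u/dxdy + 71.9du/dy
Rewriting in standard form: 7.55d²u/dx² - 5.01d²u/dxdy - 67.3d²u/dy² - 71.9du/dy = 0. A = 7.55, B = -5.01, C = -67.3. Discriminant B² - 4AC = 2057.5601. Since 2057.5601 > 0, hyperbolic.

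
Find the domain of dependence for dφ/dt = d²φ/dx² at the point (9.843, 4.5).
The entire real line. The heat equation has infinite propagation speed: any initial disturbance instantly affects all points (though exponentially small far away).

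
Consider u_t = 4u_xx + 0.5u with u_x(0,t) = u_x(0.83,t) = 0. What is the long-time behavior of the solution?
As t → ∞, u grows unboundedly. With Neumann BCs the constant mode has diffusion eigenvalue 0, so any r > 0 makes it grow like e^(0.5t); solution grows exponentially.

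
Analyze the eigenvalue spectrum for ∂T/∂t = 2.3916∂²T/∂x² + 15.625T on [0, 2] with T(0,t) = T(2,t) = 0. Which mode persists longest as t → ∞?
Eigenvalues: λₙ = 2.3916n²π²/2² - 15.625.
First three modes:
  n=1: λ₁ = 2.3916π²/2² - 15.625 ≈ -9.724
  n=2: λ₂ = 9.5664π²/2² - 15.625 ≈ 7.979
  n=3: λ₃ = 21.5244π²/2² - 15.625 ≈ 37.484
Since 2.3916π²/2² ≈ 5.901 < 15.625, λ₁ < 0.
The n=1 mode grows fastest (−λₙ is largest for n=1) → dominates.
Asymptotic: T ~ c₁ sin(πx/2) e^{9.724t} (exponential growth at rate −λ₁ ≈ 9.724).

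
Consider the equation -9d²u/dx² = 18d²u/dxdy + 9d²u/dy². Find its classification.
Rewriting in standard form: -9d²u/dx² - 18d²u/dxdy - 9d²u/dy² = 0. Parabolic. (A = -9, B = -18, C = -9 gives B² - 4AC = 0.)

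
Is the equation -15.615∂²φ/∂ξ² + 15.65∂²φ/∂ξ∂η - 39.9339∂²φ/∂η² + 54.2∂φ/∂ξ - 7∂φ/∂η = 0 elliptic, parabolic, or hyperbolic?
Computing B² - 4AC with A = -15.615, B = 15.65, C = -39.9339: discriminant = -2249.348894 (negative). Answer: elliptic.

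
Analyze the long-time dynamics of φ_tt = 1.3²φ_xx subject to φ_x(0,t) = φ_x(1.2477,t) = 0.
Long-time behavior: φ oscillates about a mean that drifts linearly in t (generically unbounded; no decay). There is no damping, so the nonconstant modes persist as standing waves (energy conserved, no decay). But with Neumann conditions at both ends the constant mode has eigenvalue 0: the spatial mean M(t) of φ satisfies M'' = 0, so M(t) = M(0) + M'(0)·t. Unless the initial velocity has zero mean (∫φ_t(x,0)dx = 0), the solution grows linearly in t (unbounded, though not exponentially); if it does have zero mean, the solution stays bounded and simply oscillates.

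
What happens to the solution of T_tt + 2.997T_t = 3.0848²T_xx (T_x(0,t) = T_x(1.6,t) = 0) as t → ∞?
T → constant (steady state). Damping (γ=2.997) dissipates the nonconstant modes; with Neumann BCs the spatial average obeys M''+γM'=0 and tends to a finite limit.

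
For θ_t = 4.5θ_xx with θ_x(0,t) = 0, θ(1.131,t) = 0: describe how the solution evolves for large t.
θ → 0. Heat escapes through the Dirichlet boundary.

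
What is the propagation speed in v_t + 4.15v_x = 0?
Speed = 4.15. Information travels along x - 4.15t = const (rightward).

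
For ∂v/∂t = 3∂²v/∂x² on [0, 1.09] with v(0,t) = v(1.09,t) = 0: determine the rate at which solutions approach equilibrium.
Eigenvalues: λₙ = 3n²π²/1.09².
First three modes:
  n=1: λ₁ = 3π²/1.09² ≈ 24.921
  n=2: λ₂ = 12π²/1.09² ≈ 99.685 (4× faster decay)
  n=3: λ₃ = 27π²/1.09² ≈ 224.29 (9× faster decay)
As t → ∞, higher modes decay exponentially faster. The n=1 mode dominates: v ~ c₁ sin(πx/1.09) e^{-λ₁t}.
Decay rate: λ₁ = 3π²/1.09² ≈ 24.921.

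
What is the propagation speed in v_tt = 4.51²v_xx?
Speed = 4.51. Information travels along characteristics x = x₀ ± 4.51t.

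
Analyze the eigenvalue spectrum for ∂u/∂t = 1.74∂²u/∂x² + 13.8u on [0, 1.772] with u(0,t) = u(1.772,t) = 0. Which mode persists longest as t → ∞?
Eigenvalues: λₙ = 1.74n²π²/1.772² - 13.8.
First three modes:
  n=1: λ₁ = 1.74π²/1.772² - 13.8 ≈ -8.331
  n=2: λ₂ = 6.96π²/1.772² - 13.8 ≈ 8.077
  n=3: λ₃ = 15.66π²/1.772² - 13.8 ≈ 35.423
Since 1.74π²/1.772² ≈ 5.469 < 13.8, λ₁ < 0.
The n=1 mode grows fastest (−λₙ is largest for n=1) → dominates.
Asymptotic: u ~ c₁ sin(πx/1.772) e^{8.331t} (exponential growth at rate −λ₁ ≈ 8.331).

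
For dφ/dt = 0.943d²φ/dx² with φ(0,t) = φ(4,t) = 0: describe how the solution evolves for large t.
φ → 0. Heat diffuses out through both boundaries.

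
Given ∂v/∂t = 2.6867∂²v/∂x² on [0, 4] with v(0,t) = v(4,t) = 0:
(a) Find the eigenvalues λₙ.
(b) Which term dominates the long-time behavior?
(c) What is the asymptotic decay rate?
Eigenvalues: λₙ = 2.6867n²π²/4².
First three modes:
  n=1: λ₁ = 2.6867π²/4² ≈ 1.657
  n=2: λ₂ = 10.7468π²/4² ≈ 6.629 (4× faster decay)
  n=3: λ₃ = 24.1803π²/4² ≈ 14.916 (9× faster decay)
As t → ∞, higher modes decay exponentially faster. The n=1 mode dominates: v ~ c₁ sin(πx/4) e^{-λ₁t}.
Decay rate: λ₁ = 2.6867π²/4² ≈ 1.657.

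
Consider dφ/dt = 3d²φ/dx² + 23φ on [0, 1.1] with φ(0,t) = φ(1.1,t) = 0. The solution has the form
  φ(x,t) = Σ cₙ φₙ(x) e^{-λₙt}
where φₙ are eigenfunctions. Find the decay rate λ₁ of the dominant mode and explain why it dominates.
Eigenvalues: λₙ = 3n²π²/1.1² - 23.
First three modes:
  n=1: λ₁ = 3π²/1.1² - 23 ≈ 1.47
  n=2: λ₂ = 12π²/1.1² - 23 ≈ 74.88
  n=3: λ₃ = 27π²/1.1² - 23 ≈ 197.231
Since 3π²/1.1² ≈ 24.47 > 23, all λₙ > 0.
The n=1 mode decays slowest → dominates as t → ∞.
Asymptotic: φ ~ c₁ sin(πx/1.1) e^{-λ₁t} with decay rate λ₁ ≈ 1.47.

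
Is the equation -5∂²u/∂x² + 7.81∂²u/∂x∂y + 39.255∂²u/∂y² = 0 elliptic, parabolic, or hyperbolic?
Computing B² - 4AC with A = -5, B = 7.81, C = 39.255: discriminant = 846.0961 (positive). Answer: hyperbolic.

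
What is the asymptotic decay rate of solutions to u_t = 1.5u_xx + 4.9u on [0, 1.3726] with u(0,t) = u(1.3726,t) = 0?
Eigenvalues: λₙ = 1.5n²π²/1.3726² - 4.9.
First three modes:
  n=1: λ₁ = 1.5π²/1.3726² - 4.9 ≈ 2.958
  n=2: λ₂ = 6π²/1.3726² - 4.9 ≈ 26.531
  n=3: λ₃ = 13.5π²/1.3726² - 4.9 ≈ 65.821
Since 1.5π²/1.3726² ≈ 7.858 > 4.9, all λₙ > 0.
The n=1 mode decays slowest → dominates as t → ∞.
Asymptotic: u ~ c₁ sin(πx/1.3726) e^{-λ₁t} with decay rate λ₁ ≈ 2.958.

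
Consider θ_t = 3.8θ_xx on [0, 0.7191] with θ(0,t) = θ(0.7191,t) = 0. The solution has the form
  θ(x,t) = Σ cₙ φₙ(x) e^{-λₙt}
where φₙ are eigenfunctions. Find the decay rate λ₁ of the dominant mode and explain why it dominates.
Eigenvalues: λₙ = 3.8n²π²/0.7191².
First three modes:
  n=1: λ₁ = 3.8π²/0.7191² ≈ 72.528
  n=2: λ₂ = 15.2π²/0.7191² ≈ 290.111 (4× faster decay)
  n=3: λ₃ = 34.2π²/0.7191² ≈ 652.751 (9× faster decay)
As t → ∞, higher modes decay exponentially faster. The n=1 mode dominates: θ ~ c₁ sin(πx/0.7191) e^{-λ₁t}.
Decay rate: λ₁ = 3.8π²/0.7191² ≈ 72.528.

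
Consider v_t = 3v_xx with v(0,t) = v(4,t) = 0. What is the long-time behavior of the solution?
As t → ∞, v → 0. Heat diffuses out through both boundaries.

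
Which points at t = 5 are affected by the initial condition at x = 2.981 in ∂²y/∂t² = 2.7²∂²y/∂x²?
Domain of influence: [-10.519, 16.481]. Data at x = 2.981 spreads outward at speed 2.7.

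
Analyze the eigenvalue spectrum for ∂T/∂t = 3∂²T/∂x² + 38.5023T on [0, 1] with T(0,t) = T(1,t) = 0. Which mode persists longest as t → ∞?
Eigenvalues: λₙ = 3n²π²/1² - 38.5023.
First three modes:
  n=1: λ₁ = 3π² - 38.5023 ≈ -8.893
  n=2: λ₂ = 12π² - 38.5023 ≈ 79.933
  n=3: λ₃ = 27π² - 38.5023 ≈ 227.977
Since 3π² ≈ 29.609 < 38.5023, λ₁ < 0.
The n=1 mode grows fastest (−λₙ is largest for n=1) → dominates.
Asymptotic: T ~ c₁ sin(πx/1) e^{8.893t} (exponential growth at rate −λ₁ ≈ 8.893).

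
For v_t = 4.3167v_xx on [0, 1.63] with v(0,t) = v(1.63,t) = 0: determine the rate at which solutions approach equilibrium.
Eigenvalues: λₙ = 4.3167n²π²/1.63².
First three modes:
  n=1: λ₁ = 4.3167π²/1.63² ≈ 16.035
  n=2: λ₂ = 17.2668π²/1.63² ≈ 64.141 (4× faster decay)
  n=3: λ₃ = 38.8503π²/1.63² ≈ 144.317 (9× faster decay)
As t → ∞, higher modes decay exponentially faster. The n=1 mode dominates: v ~ c₁ sin(πx/1.63) e^{-λ₁t}.
Decay rate: λ₁ = 4.3167π²/1.63² ≈ 16.035.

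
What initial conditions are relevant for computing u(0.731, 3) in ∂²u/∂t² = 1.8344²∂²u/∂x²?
Domain of dependence: [-4.7722, 6.2342]. Signals travel at speed 1.8344, so data within |x - 0.731| ≤ 1.8344·3 = 5.5032 can reach the point.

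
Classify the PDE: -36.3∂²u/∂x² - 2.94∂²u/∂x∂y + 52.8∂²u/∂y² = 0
A = -36.3, B = -2.94, C = 52.8. Discriminant B² - 4AC = 7675.2036. Since 7675.2036 > 0, hyperbolic.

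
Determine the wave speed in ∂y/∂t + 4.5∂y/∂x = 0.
Speed = 4.5. Information travels along x - 4.5t = const (rightward).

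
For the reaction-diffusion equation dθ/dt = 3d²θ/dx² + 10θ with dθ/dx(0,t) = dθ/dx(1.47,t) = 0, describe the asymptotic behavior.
θ grows unboundedly. With Neumann BCs the constant mode has diffusion eigenvalue 0, so any r > 0 makes it grow like e^(10t); solution grows exponentially.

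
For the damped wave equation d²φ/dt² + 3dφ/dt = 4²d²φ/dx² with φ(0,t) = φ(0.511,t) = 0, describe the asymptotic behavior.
φ → 0. Damping (γ=3) dissipates energy; oscillations decay exponentially.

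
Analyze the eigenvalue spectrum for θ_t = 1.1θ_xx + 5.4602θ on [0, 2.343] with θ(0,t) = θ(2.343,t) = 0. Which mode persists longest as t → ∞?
Eigenvalues: λₙ = 1.1n²π²/2.343² - 5.4602.
First three modes:
  n=1: λ₁ = 1.1π²/2.343² - 5.4602 ≈ -3.483
  n=2: λ₂ = 4.4π²/2.343² - 5.4602 ≈ 2.45
  n=3: λ₃ = 9.9π²/2.343² - 5.4602 ≈ 12.339
Since 1.1π²/2.343² ≈ 1.978 < 5.4602, λ₁ < 0.
The n=1 mode grows fastest (−λₙ is largest for n=1) → dominates.
Asymptotic: θ ~ c₁ sin(πx/2.343) e^{3.483t} (exponential growth at rate −λ₁ ≈ 3.483).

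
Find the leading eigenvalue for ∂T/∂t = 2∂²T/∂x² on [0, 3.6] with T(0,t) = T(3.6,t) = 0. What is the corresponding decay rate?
Eigenvalues: λₙ = 2n²π²/3.6².
First three modes:
  n=1: λ₁ = 2π²/3.6² ≈ 1.523
  n=2: λ₂ = 8π²/3.6² ≈ 6.092 (4× faster decay)
  n=3: λ₃ = 18π²/3.6² ≈ 13.708 (9× faster decay)
As t → ∞, higher modes decay exponentially faster. The n=1 mode dominates: T ~ c₁ sin(πx/3.6) e^{-λ₁t}.
Decay rate: λ₁ = 2π²/3.6² ≈ 1.523.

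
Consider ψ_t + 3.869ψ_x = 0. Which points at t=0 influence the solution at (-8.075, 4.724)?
A single point: x = -26.352156. The characteristic through (-8.075, 4.724) is x - 3.869t = const, so x = -8.075 - 3.869·4.724 = -26.352156.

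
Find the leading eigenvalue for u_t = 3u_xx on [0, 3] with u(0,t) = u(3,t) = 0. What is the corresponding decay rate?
Eigenvalues: λₙ = 3n²π²/3².
First three modes:
  n=1: λ₁ = 3π²/3² ≈ 3.29
  n=2: λ₂ = 12π²/3² ≈ 13.159 (4× faster decay)
  n=3: λ₃ = 27π²/3² ≈ 29.609 (9× faster decay)
As t → ∞, higher modes decay exponentially faster. The n=1 mode dominates: u ~ c₁ sin(πx/3) e^{-λ₁t}.
Decay rate: λ₁ = 3π²/3² ≈ 3.29.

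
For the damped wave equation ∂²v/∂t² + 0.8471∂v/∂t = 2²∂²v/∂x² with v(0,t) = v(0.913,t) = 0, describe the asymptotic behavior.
v → 0. Damping (γ=0.8471) dissipates energy; oscillations decay exponentially.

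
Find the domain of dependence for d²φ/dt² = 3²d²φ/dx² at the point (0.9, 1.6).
Domain of dependence: [-3.9, 5.7]. Signals travel at speed 3, so data within |x - 0.9| ≤ 3·1.6 = 4.8 can reach the point.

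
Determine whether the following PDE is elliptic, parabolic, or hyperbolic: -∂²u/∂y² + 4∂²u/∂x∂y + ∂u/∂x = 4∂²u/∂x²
Rewriting in standard form: -4∂²u/∂x² + 4∂²u/∂x∂y - ∂²u/∂y² + ∂u/∂x = 0. Coefficients: A = -4, B = 4, C = -1. B² - 4AC = 0, which is zero, so the equation is parabolic.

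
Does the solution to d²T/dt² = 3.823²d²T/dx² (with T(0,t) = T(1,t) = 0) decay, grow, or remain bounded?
T oscillates (no decay). Energy is conserved; the solution oscillates indefinitely as standing waves.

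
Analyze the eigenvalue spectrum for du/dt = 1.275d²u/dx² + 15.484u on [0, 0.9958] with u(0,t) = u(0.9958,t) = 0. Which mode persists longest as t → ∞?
Eigenvalues: λₙ = 1.275n²π²/0.9958² - 15.484.
First three modes:
  n=1: λ₁ = 1.275π²/0.9958² - 15.484 ≈ -2.794
  n=2: λ₂ = 5.1π²/0.9958² - 15.484 ≈ 35.276
  n=3: λ₃ = 11.475π²/0.9958² - 15.484 ≈ 98.727
Since 1.275π²/0.9958² ≈ 12.69 < 15.484, λ₁ < 0.
The n=1 mode grows fastest (−λₙ is largest for n=1) → dominates.
Asymptotic: u ~ c₁ sin(πx/0.9958) e^{2.794t} (exponential growth at rate −λ₁ ≈ 2.794).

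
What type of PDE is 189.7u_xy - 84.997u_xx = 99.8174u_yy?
Rewriting in standard form: -84.997u_xx + 189.7u_xy - 99.8174u_yy = 0. With A = -84.997, B = 189.7, C = -99.8174, the discriminant is 2049.3718088. This is a hyperbolic PDE.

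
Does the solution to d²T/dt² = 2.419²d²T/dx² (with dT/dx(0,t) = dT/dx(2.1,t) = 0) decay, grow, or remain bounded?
T oscillates about a mean that drifts linearly in t (generically unbounded; no decay). There is no damping, so the nonconstant modes persist as standing waves (energy conserved, no decay). But with Neumann conditions at both ends the constant mode has eigenvalue 0: the spatial mean M(t) of T satisfies M'' = 0, so M(t) = M(0) + M'(0)·t. Unless the initial velocity has zero mean (∫T_t(x,0)dx = 0), the solution grows linearly in t (unbounded, though not exponentially); if it does have zero mean, the solution stays bounded and simply oscillates.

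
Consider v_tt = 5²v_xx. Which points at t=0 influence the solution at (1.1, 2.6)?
Domain of dependence: [-11.9, 14.1]. Signals travel at speed 5, so data within |x - 1.1| ≤ 5·2.6 = 13 can reach the point.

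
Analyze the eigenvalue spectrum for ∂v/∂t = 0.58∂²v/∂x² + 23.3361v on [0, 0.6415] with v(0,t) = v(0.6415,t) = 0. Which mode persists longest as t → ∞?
Eigenvalues: λₙ = 0.58n²π²/0.6415² - 23.3361.
First three modes:
  n=1: λ₁ = 0.58π²/0.6415² - 23.3361 ≈ -9.426
  n=2: λ₂ = 2.32π²/0.6415² - 23.3361 ≈ 32.305
  n=3: λ₃ = 5.22π²/0.6415² - 23.3361 ≈ 101.856
Since 0.58π²/0.6415² ≈ 13.91 < 23.3361, λ₁ < 0.
The n=1 mode grows fastest (−λₙ is largest for n=1) → dominates.
Asymptotic: v ~ c₁ sin(πx/0.6415) e^{9.426t} (exponential growth at rate −λ₁ ≈ 9.426).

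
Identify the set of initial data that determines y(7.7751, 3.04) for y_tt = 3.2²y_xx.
Domain of dependence: [-1.9529, 17.5031]. Signals travel at speed 3.2, so data within |x - 7.7751| ≤ 3.2·3.04 = 9.728 can reach the point.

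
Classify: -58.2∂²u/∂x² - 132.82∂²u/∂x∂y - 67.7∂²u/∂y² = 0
Hyperbolic (discriminant = 1880.5924).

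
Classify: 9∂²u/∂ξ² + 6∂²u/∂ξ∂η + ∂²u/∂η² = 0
Parabolic (discriminant = 0).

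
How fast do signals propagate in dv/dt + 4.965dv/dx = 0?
Speed = 4.965. Information travels along x - 4.965t = const (rightward).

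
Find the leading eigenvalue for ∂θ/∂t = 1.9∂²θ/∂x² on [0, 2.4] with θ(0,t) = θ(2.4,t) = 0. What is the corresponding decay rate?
Eigenvalues: λₙ = 1.9n²π²/2.4².
First three modes:
  n=1: λ₁ = 1.9π²/2.4² ≈ 3.256
  n=2: λ₂ = 7.6π²/2.4² ≈ 13.022 (4× faster decay)
  n=3: λ₃ = 17.1π²/2.4² ≈ 29.3 (9× faster decay)
As t → ∞, higher modes decay exponentially faster. The n=1 mode dominates: θ ~ c₁ sin(πx/2.4) e^{-λ₁t}.
Decay rate: λ₁ = 1.9π²/2.4² ≈ 3.256.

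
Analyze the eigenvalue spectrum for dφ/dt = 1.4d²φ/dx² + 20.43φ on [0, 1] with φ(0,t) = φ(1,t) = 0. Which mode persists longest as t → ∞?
Eigenvalues: λₙ = 1.4n²π²/1² - 20.43.
First three modes:
  n=1: λ₁ = 1.4π² - 20.43 ≈ -6.613
  n=2: λ₂ = 5.6π² - 20.43 ≈ 34.84
  n=3: λ₃ = 12.6π² - 20.43 ≈ 103.927
Since 1.4π² ≈ 13.817 < 20.43, λ₁ < 0.
The n=1 mode grows fastest (−λₙ is largest for n=1) → dominates.
Asymptotic: φ ~ c₁ sin(πx/1) e^{6.613t} (exponential growth at rate −λ₁ ≈ 6.613).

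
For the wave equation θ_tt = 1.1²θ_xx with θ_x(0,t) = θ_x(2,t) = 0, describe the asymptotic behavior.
θ oscillates about a mean that drifts linearly in t (generically unbounded; no decay). There is no damping, so the nonconstant modes persist as standing waves (energy conserved, no decay). But with Neumann conditions at both ends the constant mode has eigenvalue 0: the spatial mean M(t) of θ satisfies M'' = 0, so M(t) = M(0) + M'(0)·t. Unless the initial velocity has zero mean (∫θ_t(x,0)dx = 0), the solution grows linearly in t (unbounded, though not exponentially); if it does have zero mean, the solution stays bounded and simply oscillates.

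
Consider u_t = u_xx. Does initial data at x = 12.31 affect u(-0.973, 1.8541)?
Yes, for any finite x. The heat equation has infinite propagation speed, so all initial data affects all points at any t > 0.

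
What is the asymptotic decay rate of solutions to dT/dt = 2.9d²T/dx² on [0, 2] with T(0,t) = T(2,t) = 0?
Eigenvalues: λₙ = 2.9n²π²/2².
First three modes:
  n=1: λ₁ = 2.9π²/2² ≈ 7.155
  n=2: λ₂ = 11.6π²/2² ≈ 28.622 (4× faster decay)
  n=3: λ₃ = 26.1π²/2² ≈ 64.399 (9× faster decay)
As t → ∞, higher modes decay exponentially faster. The n=1 mode dominates: T ~ c₁ sin(πx/2) e^{-λ₁t}.
Decay rate: λ₁ = 2.9π²/2² ≈ 7.155.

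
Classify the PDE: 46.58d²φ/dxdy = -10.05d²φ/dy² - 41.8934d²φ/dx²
Rewriting in standard form: 41.8934d²φ/dx² + 46.58d²φ/dxdy + 10.05d²φ/dy² = 0. A = 41.8934, B = 46.58, C = 10.05. Discriminant B² - 4AC = 485.58172. Since 485.58172 > 0, hyperbolic.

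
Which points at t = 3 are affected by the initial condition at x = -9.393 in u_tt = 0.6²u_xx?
Domain of influence: [-11.193, -7.593]. Data at x = -9.393 spreads outward at speed 0.6.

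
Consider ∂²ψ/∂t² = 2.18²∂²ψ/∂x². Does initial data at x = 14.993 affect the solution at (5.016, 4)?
No. The domain of dependence is [-3.704, 13.736], and 14.993 is outside this interval.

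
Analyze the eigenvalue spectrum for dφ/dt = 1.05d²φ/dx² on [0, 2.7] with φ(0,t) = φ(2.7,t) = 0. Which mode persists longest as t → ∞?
Eigenvalues: λₙ = 1.05n²π²/2.7².
First three modes:
  n=1: λ₁ = 1.05π²/2.7² ≈ 1.422
  n=2: λ₂ = 4.2π²/2.7² ≈ 5.686 (4× faster decay)
  n=3: λ₃ = 9.45π²/2.7² ≈ 12.794 (9× faster decay)
As t → ∞, higher modes decay exponentially faster. The n=1 mode dominates: φ ~ c₁ sin(πx/2.7) e^{-λ₁t}.
Decay rate: λ₁ = 1.05π²/2.7² ≈ 1.422.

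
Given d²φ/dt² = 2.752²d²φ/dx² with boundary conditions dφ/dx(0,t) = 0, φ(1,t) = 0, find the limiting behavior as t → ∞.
φ oscillates (no decay). Energy is conserved; the solution oscillates indefinitely as standing waves.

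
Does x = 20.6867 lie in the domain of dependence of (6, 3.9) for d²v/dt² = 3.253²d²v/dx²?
No. The domain of dependence is [-6.6867, 18.6867], and 20.6867 is outside this interval.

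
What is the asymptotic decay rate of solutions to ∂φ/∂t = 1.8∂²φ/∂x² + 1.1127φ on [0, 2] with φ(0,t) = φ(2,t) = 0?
Eigenvalues: λₙ = 1.8n²π²/2² - 1.1127.
First three modes:
  n=1: λ₁ = 1.8π²/2² - 1.1127 ≈ 3.329
  n=2: λ₂ = 7.2π²/2² - 1.1127 ≈ 16.653
  n=3: λ₃ = 16.2π²/2² - 1.1127 ≈ 38.859
Since 1.8π²/2² ≈ 4.441 > 1.1127, all λₙ > 0.
The n=1 mode decays slowest → dominates as t → ∞.
Asymptotic: φ ~ c₁ sin(πx/2) e^{-λ₁t} with decay rate λ₁ ≈ 3.329.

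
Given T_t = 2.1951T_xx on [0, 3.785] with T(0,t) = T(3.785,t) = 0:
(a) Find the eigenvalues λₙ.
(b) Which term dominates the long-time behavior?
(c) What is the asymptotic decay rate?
Eigenvalues: λₙ = 2.1951n²π²/3.785².
First three modes:
  n=1: λ₁ = 2.1951π²/3.785² ≈ 1.512
  n=2: λ₂ = 8.7804π²/3.785² ≈ 6.049 (4× faster decay)
  n=3: λ₃ = 19.7559π²/3.785² ≈ 13.61 (9× faster decay)
As t → ∞, higher modes decay exponentially faster. The n=1 mode dominates: T ~ c₁ sin(πx/3.785) e^{-λ₁t}.
Decay rate: λ₁ = 2.1951π²/3.785² ≈ 1.512.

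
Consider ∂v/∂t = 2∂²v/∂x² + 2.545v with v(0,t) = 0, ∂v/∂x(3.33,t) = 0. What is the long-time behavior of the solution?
As t → ∞, v grows unboundedly. Reaction dominates diffusion (r=2.545 > κπ²/(4L²)≈0.45); solution grows exponentially.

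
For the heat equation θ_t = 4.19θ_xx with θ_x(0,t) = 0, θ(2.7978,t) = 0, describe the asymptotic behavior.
θ → 0. Heat escapes through the Dirichlet boundary.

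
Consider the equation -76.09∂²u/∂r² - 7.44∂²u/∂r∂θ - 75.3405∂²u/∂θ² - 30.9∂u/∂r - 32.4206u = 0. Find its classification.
Elliptic. (A = -76.09, B = -7.44, C = -75.3405 gives B² - 4AC = -22875.28098.)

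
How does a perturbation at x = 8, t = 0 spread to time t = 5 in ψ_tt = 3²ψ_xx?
Domain of influence: [-7, 23]. Data at x = 8 spreads outward at speed 3.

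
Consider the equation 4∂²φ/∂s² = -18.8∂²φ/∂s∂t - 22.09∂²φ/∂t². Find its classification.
Rewriting in standard form: 4∂²φ/∂s² + 18.8∂²φ/∂s∂t + 22.09∂²φ/∂t² = 0. Parabolic. (A = 4, B = 18.8, C = 22.09 gives B² - 4AC = 0.)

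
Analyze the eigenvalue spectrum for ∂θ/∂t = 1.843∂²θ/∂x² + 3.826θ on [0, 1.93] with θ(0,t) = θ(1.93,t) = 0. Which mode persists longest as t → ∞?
Eigenvalues: λₙ = 1.843n²π²/1.93² - 3.826.
First three modes:
  n=1: λ₁ = 1.843π²/1.93² - 3.826 ≈ 1.057
  n=2: λ₂ = 7.372π²/1.93² - 3.826 ≈ 15.707
  n=3: λ₃ = 16.587π²/1.93² - 3.826 ≈ 40.123
Since 1.843π²/1.93² ≈ 4.883 > 3.826, all λₙ > 0.
The n=1 mode decays slowest → dominates as t → ∞.
Asymptotic: θ ~ c₁ sin(πx/1.93) e^{-λ₁t} with decay rate λ₁ ≈ 1.057.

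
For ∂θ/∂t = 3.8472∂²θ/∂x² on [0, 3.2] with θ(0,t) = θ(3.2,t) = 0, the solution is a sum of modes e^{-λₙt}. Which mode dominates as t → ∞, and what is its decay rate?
Eigenvalues: λₙ = 3.8472n²π²/3.2².
First three modes:
  n=1: λ₁ = 3.8472π²/3.2² ≈ 3.708
  n=2: λ₂ = 15.3888π²/3.2² ≈ 14.832 (4× faster decay)
  n=3: λ₃ = 34.6248π²/3.2² ≈ 33.372 (9× faster decay)
As t → ∞, higher modes decay exponentially faster. The n=1 mode dominates: θ ~ c₁ sin(πx/3.2) e^{-λ₁t}.
Decay rate: λ₁ = 3.8472π²/3.2² ≈ 3.708.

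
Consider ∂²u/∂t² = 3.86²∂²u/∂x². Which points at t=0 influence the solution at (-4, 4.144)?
Domain of dependence: [-19.99584, 11.99584]. Signals travel at speed 3.86, so data within |x - -4| ≤ 3.86·4.144 = 15.99584 can reach the point.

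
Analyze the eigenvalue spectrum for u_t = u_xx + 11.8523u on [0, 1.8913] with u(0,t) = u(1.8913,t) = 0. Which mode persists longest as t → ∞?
Eigenvalues: λₙ = n²π²/1.8913² - 11.8523.
First three modes:
  n=1: λ₁ = π²/1.8913² - 11.8523 ≈ -9.093
  n=2: λ₂ = 4π²/1.8913² - 11.8523 ≈ -0.816
  n=3: λ₃ = 9π²/1.8913² - 11.8523 ≈ 12.98
Since π²/1.8913² ≈ 2.759 < 11.8523, λ₁ < 0.
The n=1 mode grows fastest (−λₙ is largest for n=1) → dominates.
Asymptotic: u ~ c₁ sin(πx/1.8913) e^{9.093t} (exponential growth at rate −λ₁ ≈ 9.093).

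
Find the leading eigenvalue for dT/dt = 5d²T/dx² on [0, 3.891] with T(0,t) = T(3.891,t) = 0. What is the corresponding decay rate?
Eigenvalues: λₙ = 5n²π²/3.891².
First three modes:
  n=1: λ₁ = 5π²/3.891² ≈ 3.259
  n=2: λ₂ = 20π²/3.891² ≈ 13.038 (4× faster decay)
  n=3: λ₃ = 45π²/3.891² ≈ 29.335 (9× faster decay)
As t → ∞, higher modes decay exponentially faster. The n=1 mode dominates: T ~ c₁ sin(πx/3.891) e^{-λ₁t}.
Decay rate: λ₁ = 5π²/3.891² ≈ 3.259.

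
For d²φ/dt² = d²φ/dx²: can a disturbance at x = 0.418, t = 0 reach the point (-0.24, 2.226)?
Yes. The domain of dependence is [-2.466, 1.986], and 0.418 ∈ [-2.466, 1.986].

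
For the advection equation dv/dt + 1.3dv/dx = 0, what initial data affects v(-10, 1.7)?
A single point: x = -12.21. The characteristic through (-10, 1.7) is x - 1.3t = const, so x = -10 - 1.3·1.7 = -12.21.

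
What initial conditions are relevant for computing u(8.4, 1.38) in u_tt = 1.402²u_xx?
Domain of dependence: [6.46524, 10.33476]. Signals travel at speed 1.402, so data within |x - 8.4| ≤ 1.402·1.38 = 1.93476 can reach the point.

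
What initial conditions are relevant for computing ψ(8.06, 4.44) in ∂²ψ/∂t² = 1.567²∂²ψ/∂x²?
Domain of dependence: [1.10252, 15.01748]. Signals travel at speed 1.567, so data within |x - 8.06| ≤ 1.567·4.44 = 6.95748 can reach the point.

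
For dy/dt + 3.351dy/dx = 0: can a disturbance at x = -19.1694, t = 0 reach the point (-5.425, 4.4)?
No. Only data at x = -20.1694 affects (-5.425, 4.4). Advection has one-way propagation along characteristics.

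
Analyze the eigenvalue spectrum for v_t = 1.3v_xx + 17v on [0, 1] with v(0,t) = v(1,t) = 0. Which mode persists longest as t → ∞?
Eigenvalues: λₙ = 1.3n²π²/1² - 17.
First three modes:
  n=1: λ₁ = 1.3π² - 17 ≈ -4.17
  n=2: λ₂ = 5.2π² - 17 ≈ 34.322
  n=3: λ₃ = 11.7π² - 17 ≈ 98.474
Since 1.3π² ≈ 12.83 < 17, λ₁ < 0.
The n=1 mode grows fastest (−λₙ is largest for n=1) → dominates.
Asymptotic: v ~ c₁ sin(πx/1) e^{4.17t} (exponential growth at rate −λ₁ ≈ 4.17).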